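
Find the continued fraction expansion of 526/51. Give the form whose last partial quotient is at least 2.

526 = 10×51 + 16
51 = 3×16 + 3
16 = 5×3 + 1
3 = 3×1 + 0  (stop)
So 526/51 = [10; 3, 5, 3].

[10; 3, 5, 3]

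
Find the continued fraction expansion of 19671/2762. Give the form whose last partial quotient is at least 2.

19671 = 7*2762 + 337
2762 = 8*337 + 66
337 = 5*66 + 7
66 = 9*7 + 3
7 = 2*3 + 1
3 = 3*1 + 0  (stop)
So 19671/2762 = [7; 8, 5, 9, 2, 3].

[7; 8, 5, 9, 2, 3]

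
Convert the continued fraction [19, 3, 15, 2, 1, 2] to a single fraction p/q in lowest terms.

7286/377

Fold from the inside: start with 2/1.
  1 + 1/2 = 3/2
  2 + 2/3 = 8/3
  15 + 3/8 = 123/8
  3 + 8/123 = 377/123
  19 + 123/377 = 7286/377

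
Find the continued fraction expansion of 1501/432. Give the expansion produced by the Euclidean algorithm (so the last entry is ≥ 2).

1501 = 3·432 + 205
432 = 2·205 + 22
205 = 9·22 + 7
22 = 3·7 + 1
7 = 7·1 + 0  (stop)
So 1501/432 = [3; 2, 9, 3, 7].

[3; 2, 9, 3, 7]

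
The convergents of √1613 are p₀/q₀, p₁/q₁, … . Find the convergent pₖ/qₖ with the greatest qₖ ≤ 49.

1486/37

√1613 = [40; 6, 6, 80, …] (period length 3).
Convergents:
  p_0/q_0 = 40/1
  p_1/q_1 = 241/6
  p_2/q_2 = 1486/37
  p_3/q_3 = 119121/2966
q_2 = 37 ≤ 49 < 2966 = q_3, so the answer is 1486/37.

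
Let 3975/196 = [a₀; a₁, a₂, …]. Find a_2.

3975 = 20·196 + 55   →  a_0 = 20
196 = 3·55 + 31   →  a_1 = 3
55 = 1·31 + 24   →  a_2 = 1

1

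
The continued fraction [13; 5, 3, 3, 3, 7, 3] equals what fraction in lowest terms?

Using pₖ = aₖpₖ₋₁ + pₖ₋₂ and qₖ = aₖqₖ₋₁ + qₖ₋₂:
  k=0: a=13, p=13, q=1
  k=1: a=5, p=66, q=5
  k=2: a=3, p=211, q=16
  k=3: a=3, p=699, q=53
  k=4: a=3, p=2308, q=175
  k=5: a=7, p=16855, q=1278
  k=6: a=3, p=52873, q=4009

52873/4009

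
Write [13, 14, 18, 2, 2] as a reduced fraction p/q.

16901/1293

Using pₖ = aₖpₖ₋₁ + pₖ₋₂ and qₖ = aₖqₖ₋₁ + qₖ₋₂:
  k=0: a=13, p=13, q=1
  k=1: a=14, p=183, q=14
  k=2: a=18, p=3307, q=253
  k=3: a=2, p=6797, q=520
  k=4: a=2, p=16901, q=1293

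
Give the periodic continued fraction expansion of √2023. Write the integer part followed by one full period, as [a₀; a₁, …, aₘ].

a₀ = ⌊√2023⌋ = 44.

[44; 1, 43, 1, 88]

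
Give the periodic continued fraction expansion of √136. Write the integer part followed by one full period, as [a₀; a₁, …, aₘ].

a₀ = ⌊√136⌋ = 11.
With m₀=0, d₀=1 and mₖ₊₁ = dₖaₖ − mₖ, dₖ₊₁ = (n − mₖ₊₁²)/dₖ, aₖ₊₁ = ⌊(a₀+mₖ₊₁)/dₖ₊₁⌋:
  k=1: m=11, d=15, a=1
  k=2: m=4, d=8, a=1
  k=3: m=4, d=15, a=1
  k=4: m=11, d=1, a=22
d=1 and a=2a₀=22 at k=4, so the next step gives (m, d) = (11, 15) again — its k=1 value — and the period has length 4.

[11; 1, 1, 1, 22]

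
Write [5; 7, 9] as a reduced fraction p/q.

Fold from the inside: start with 9/1.
  7 + 1/9 = 64/9
  5 + 9/64 = 329/64

329/64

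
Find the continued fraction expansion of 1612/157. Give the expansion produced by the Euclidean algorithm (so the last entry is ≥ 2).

1612 = 10*157 + 42
157 = 3*42 + 31
42 = 1*31 + 11
31 = 2*11 + 9
11 = 1*9 + 2
9 = 4*2 + 1
2 = 2*1 + 0  (stop)
So 1612/157 = [10; 3, 1, 2, 1, 4, 2].

[10; 3, 1, 2, 1, 4, 2]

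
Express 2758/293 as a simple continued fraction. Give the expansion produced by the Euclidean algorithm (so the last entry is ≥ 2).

2758 = 9*293 + 121
293 = 2*121 + 51
121 = 2*51 + 19
51 = 2*19 + 13
19 = 1*13 + 6
13 = 2*6 + 1
6 = 6*1 + 0  (stop)
So 2758/293 = [9; 2, 2, 2, 1, 2, 6].

[9; 2, 2, 2, 1, 2, 6]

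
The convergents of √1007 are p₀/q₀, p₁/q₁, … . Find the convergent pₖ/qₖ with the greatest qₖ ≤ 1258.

30337/956

√1007 = [31; 1, 2, 1, 2, 1, 62, …] (period length 6).
Convergents:
  p_0/q_0 = 31/1
  p_1/q_1 = 32/1
  p_2/q_2 = 95/3
  p_3/q_3 = 127/4
  p_4/q_4 = 349/11
  p_5/q_5 = 476/15
  p_6/q_6 = 29861/941
  p_7/q_7 = 30337/956
  p_8/q_8 = 90535/2853
q_7 = 956 ≤ 1258 < 2853 = q_8, so the answer is 30337/956.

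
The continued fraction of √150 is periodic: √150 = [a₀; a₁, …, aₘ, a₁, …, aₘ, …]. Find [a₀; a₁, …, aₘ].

[12; 4, 24]

a₀ = ⌊√150⌋ = 12.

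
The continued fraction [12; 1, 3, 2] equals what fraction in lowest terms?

115/9

Fold from the inside: start with 2/1.
  3 + 1/2 = 7/2
  1 + 2/7 = 9/7
  12 + 7/9 = 115/9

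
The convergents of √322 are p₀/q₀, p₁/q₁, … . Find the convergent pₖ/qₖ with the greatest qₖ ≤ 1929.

11610/647

√322 = [17; 1, 16, 1, 34, …] (period length 4).
Convergents:
  p_0/q_0 = 17/1
  p_1/q_1 = 18/1
  p_2/q_2 = 305/17
  p_3/q_3 = 323/18
  p_4/q_4 = 11287/629
  p_5/q_5 = 11610/647
  p_6/q_6 = 197047/10981
q_5 = 647 ≤ 1929 < 10981 = q_6, so the answer is 11610/647.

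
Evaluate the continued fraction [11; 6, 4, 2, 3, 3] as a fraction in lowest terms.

Fold from the inside: start with 3/1.
  3 + 1/3 = 10/3
  2 + 3/10 = 23/10
  4 + 10/23 = 102/23
  6 + 23/102 = 635/102
  11 + 102/635 = 7087/635

7087/635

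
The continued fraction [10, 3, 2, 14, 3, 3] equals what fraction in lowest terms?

Fold from the inside: start with 3/1.
  3 + 1/3 = 10/3
  14 + 3/10 = 143/10
  2 + 10/143 = 296/143
  3 + 143/296 = 1031/296
  10 + 296/1031 = 10606/1031

10606/1031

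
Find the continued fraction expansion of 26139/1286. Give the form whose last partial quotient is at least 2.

26139 = 20*1286 + 419
1286 = 3*419 + 29
419 = 14*29 + 13
29 = 2*13 + 3
13 = 4*3 + 1
3 = 3*1 + 0  (stop)
So 26139/1286 = [20; 3, 14, 2, 4, 3].

[20; 3, 14, 2, 4, 3]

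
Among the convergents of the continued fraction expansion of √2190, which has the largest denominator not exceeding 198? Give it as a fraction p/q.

√2190 = [46; 1, 3, 1, 14, 1, 3, 1, 92, …] (period length 8).
Convergents:
  p_0/q_0 = 46/1
  p_1/q_1 = 47/1
  p_2/q_2 = 187/4
  p_3/q_3 = 234/5
  p_4/q_4 = 3463/74
  p_5/q_5 = 3697/79
  p_6/q_6 = 14554/311
q_5 = 79 ≤ 198 < 311 = q_6, so the answer is 3697/79.

3697/79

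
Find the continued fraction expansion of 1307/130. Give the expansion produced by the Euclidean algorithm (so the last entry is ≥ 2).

1307 = 10×130 + 7
130 = 18×7 + 4
7 = 1×4 + 3
4 = 1×3 + 1
3 = 3×1 + 0  (stop)
So 1307/130 = [10; 18, 1, 1, 3].

[10; 18, 1, 1, 3]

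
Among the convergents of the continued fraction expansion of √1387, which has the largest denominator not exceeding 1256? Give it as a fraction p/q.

√1387 = [37; 4, 8, 37, 8, 4, 74, …] (period length 6).
Convergents:
  p_0/q_0 = 37/1
  p_1/q_1 = 149/4
  p_2/q_2 = 1229/33
  p_3/q_3 = 45622/1225
  p_4/q_4 = 366205/9833
q_3 = 1225 ≤ 1256 < 9833 = q_4, so the answer is 45622/1225.

45622/1225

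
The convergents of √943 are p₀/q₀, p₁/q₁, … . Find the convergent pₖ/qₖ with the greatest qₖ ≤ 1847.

√943 = [30; 1, 2, 2, 2, 1, 60, …] (period length 6).
Convergents:
  p_0/q_0 = 30/1
  p_1/q_1 = 31/1
  p_2/q_2 = 92/3
  p_3/q_3 = 215/7
  p_4/q_4 = 522/17
  p_5/q_5 = 737/24
  p_6/q_6 = 44742/1457
  p_7/q_7 = 45479/1481
  p_8/q_8 = 135700/4419
q_7 = 1481 ≤ 1847 < 4419 = q_8, so the answer is 45479/1481.

45479/1481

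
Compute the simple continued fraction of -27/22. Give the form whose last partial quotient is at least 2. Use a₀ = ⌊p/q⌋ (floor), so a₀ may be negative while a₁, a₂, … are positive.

-27 = -2·22 + 17
22 = 1·17 + 5
17 = 3·5 + 2
5 = 2·2 + 1
2 = 2·1 + 0  (stop)
So -27/22 = [-2; 1, 3, 2, 2].

[-2; 1, 3, 2, 2]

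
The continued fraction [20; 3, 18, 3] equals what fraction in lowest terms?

Fold from the inside: start with 3/1.
  18 + 1/3 = 55/3
  3 + 3/55 = 168/55
  20 + 55/168 = 3415/168

3415/168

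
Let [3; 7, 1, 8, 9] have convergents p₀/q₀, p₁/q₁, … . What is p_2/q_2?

Using pₖ = aₖpₖ₋₁ + pₖ₋₂, qₖ = aₖqₖ₋₁ + qₖ₋₂ (with p₋₁=1, p₋₂=0, q₋₁=0, q₋₂=1):
  k=0: a=3, p=3, q=1
  k=1: a=7, p=22, q=7
  k=2: a=1, p=25, q=8

25/8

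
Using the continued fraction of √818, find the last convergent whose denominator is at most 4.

86/3

√818 = [28; 1, 1, 1, 1, 56, …] (period length 5).
Convergents:
  p_0/q_0 = 28/1
  p_1/q_1 = 29/1
  p_2/q_2 = 57/2
  p_3/q_3 = 86/3
  p_4/q_4 = 143/5
q_3 = 3 ≤ 4 < 5 = q_4, so the answer is 86/3.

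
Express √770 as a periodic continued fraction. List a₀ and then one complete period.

[27; 1, 2, 1, 54]

a₀ = ⌊√770⌋ = 27.
With m₀=0, d₀=1 and mₖ₊₁ = dₖaₖ − mₖ, dₖ₊₁ = (n − mₖ₊₁²)/dₖ, aₖ₊₁ = ⌊(a₀+mₖ₊₁)/dₖ₊₁⌋:
  k=1: m=27, d=41, a=1
  k=2: m=14, d=14, a=2
  k=3: m=14, d=41, a=1
  k=4: m=27, d=1, a=54
d=1 and a=2a₀=54 at k=4, so the next step gives (m, d) = (27, 41) again — its k=1 value — and the period has length 4.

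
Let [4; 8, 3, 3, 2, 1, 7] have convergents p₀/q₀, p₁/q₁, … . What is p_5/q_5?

Using pₖ = aₖpₖ₋₁ + pₖ₋₂, qₖ = aₖqₖ₋₁ + qₖ₋₂ (with p₋₁=1, p₋₂=0, q₋₁=0, q₋₂=1):
  k=0: a=4, p=4, q=1
  k=1: a=8, p=33, q=8
  k=2: a=3, p=103, q=25
  k=3: a=3, p=342, q=83
  k=4: a=2, p=787, q=191
  k=5: a=1, p=1129, q=274

1129/274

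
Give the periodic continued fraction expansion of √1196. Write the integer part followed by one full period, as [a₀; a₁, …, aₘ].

a₀ = ⌊√1196⌋ = 34.

[34; 1, 1, 2, 1, 1, 68]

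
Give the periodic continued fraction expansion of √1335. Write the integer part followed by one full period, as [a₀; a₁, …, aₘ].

a₀ = ⌊√1335⌋ = 36.
With m₀=0, d₀=1 and mₖ₊₁ = dₖaₖ − mₖ, dₖ₊₁ = (n − mₖ₊₁²)/dₖ, aₖ₊₁ = ⌊(a₀+mₖ₊₁)/dₖ₊₁⌋:
  k=1: m=36, d=39, a=1
  k=2: m=3, d=34, a=1
  k=3: m=31, d=11, a=6
  k=4: m=35, d=10, a=7
  k=5: m=35, d=11, a=6
  k=6: m=31, d=34, a=1
  k=7: m=3, d=39, a=1
  k=8: m=36, d=1, a=72
d=1 and a=2a₀=72 at k=8, so the next step gives (m, d) = (36, 39) again — its k=1 value — and the period has length 8.

[36; 1, 1, 6, 7, 6, 1, 1, 72]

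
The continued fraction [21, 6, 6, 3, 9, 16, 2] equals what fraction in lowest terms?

766163/36204

Fold from the inside: start with 2/1.
  16 + 1/2 = 33/2
  9 + 2/33 = 299/33
  3 + 33/299 = 930/299
  6 + 299/930 = 5879/930
  6 + 930/5879 = 36204/5879
  21 + 5879/36204 = 766163/36204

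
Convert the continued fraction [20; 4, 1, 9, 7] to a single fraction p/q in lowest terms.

7031/348

Fold from the inside: start with 7/1.
  9 + 1/7 = 64/7
  1 + 7/64 = 71/64
  4 + 64/71 = 348/71
  20 + 71/348 = 7031/348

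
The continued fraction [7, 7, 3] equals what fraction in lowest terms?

Fold from the inside: start with 3/1.
  7 + 1/3 = 22/3
  7 + 3/22 = 157/22

157/22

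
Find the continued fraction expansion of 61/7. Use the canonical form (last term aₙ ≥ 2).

[8; 1, 2, 2]

61 = 8·7 + 5
7 = 1·5 + 2
5 = 2·2 + 1
2 = 2·1 + 0  (stop)
So 61/7 = [8; 1, 2, 2].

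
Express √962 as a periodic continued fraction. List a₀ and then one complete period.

a₀ = ⌊√962⌋ = 31.
With m₀=0, d₀=1 and mₖ₊₁ = dₖaₖ − mₖ, dₖ₊₁ = (n − mₖ₊₁²)/dₖ, aₖ₊₁ = ⌊(a₀+mₖ₊₁)/dₖ₊₁⌋:
  k=1: m=31, d=1, a=62
d=1 and a=2a₀=62 at k=1, so the next step gives (m, d) = (31, 1) again — its k=1 value — and the period has length 1.

[31; 62]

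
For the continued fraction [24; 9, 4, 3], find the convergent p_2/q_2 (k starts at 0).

892/37

Using pₖ = aₖpₖ₋₁ + pₖ₋₂, qₖ = aₖqₖ₋₁ + qₖ₋₂ (with p₋₁=1, p₋₂=0, q₋₁=0, q₋₂=1):
  k=0: a=24, p=24, q=1
  k=1: a=9, p=217, q=9
  k=2: a=4, p=892, q=37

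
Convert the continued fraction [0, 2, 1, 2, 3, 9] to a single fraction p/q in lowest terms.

93/251

Using pₖ = aₖpₖ₋₁ + pₖ₋₂ and qₖ = aₖqₖ₋₁ + qₖ₋₂:
  k=0: a=0, p=0, q=1
  k=1: a=2, p=1, q=2
  k=2: a=1, p=1, q=3
  k=3: a=2, p=3, q=8
  k=4: a=3, p=10, q=27
  k=5: a=9, p=93, q=251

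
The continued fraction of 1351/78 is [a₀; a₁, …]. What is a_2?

8

1351 = 17·78 + 25   →  a_0 = 17
78 = 3·25 + 3   →  a_1 = 3
25 = 8·3 + 1   →  a_2 = 8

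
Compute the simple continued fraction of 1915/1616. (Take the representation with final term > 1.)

[1; 5, 2, 2, 8, 7]

1915 = 1·1616 + 299
1616 = 5·299 + 121
299 = 2·121 + 57
121 = 2·57 + 7
57 = 8·7 + 1
7 = 7·1 + 0  (stop)
So 1915/1616 = [1; 5, 2, 2, 8, 7].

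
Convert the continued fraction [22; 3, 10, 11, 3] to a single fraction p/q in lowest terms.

23729/1063

Using pₖ = aₖpₖ₋₁ + pₖ₋₂ and qₖ = aₖqₖ₋₁ + qₖ₋₂:
  k=0: a=22, p=22, q=1
  k=1: a=3, p=67, q=3
  k=2: a=10, p=692, q=31
  k=3: a=11, p=7679, q=344
  k=4: a=3, p=23729, q=1063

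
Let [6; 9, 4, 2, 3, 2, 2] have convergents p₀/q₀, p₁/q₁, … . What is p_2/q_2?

226/37

Using pₖ = aₖpₖ₋₁ + pₖ₋₂, qₖ = aₖqₖ₋₁ + qₖ₋₂ (with p₋₁=1, p₋₂=0, q₋₁=0, q₋₂=1):
  k=0: a=6, p=6, q=1
  k=1: a=9, p=55, q=9
  k=2: a=4, p=226, q=37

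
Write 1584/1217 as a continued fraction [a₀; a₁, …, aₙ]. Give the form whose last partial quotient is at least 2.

1584 = 1×1217 + 367
1217 = 3×367 + 116
367 = 3×116 + 19
116 = 6×19 + 2
19 = 9×2 + 1
2 = 2×1 + 0  (stop)
So 1584/1217 = [1; 3, 3, 6, 9, 2].

[1; 3, 3, 6, 9, 2]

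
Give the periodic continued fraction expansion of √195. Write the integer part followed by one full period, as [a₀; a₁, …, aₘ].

[13; 1, 26]

a₀ = ⌊√195⌋ = 13.
With m₀=0, d₀=1 and mₖ₊₁ = dₖaₖ − mₖ, dₖ₊₁ = (n − mₖ₊₁²)/dₖ, aₖ₊₁ = ⌊(a₀+mₖ₊₁)/dₖ₊₁⌋:
  k=1: m=13, d=26, a=1
  k=2: m=13, d=1, a=26
d=1 and a=2a₀=26 at k=2, so the next step gives (m, d) = (13, 26) again — its k=1 value — and the period has length 2.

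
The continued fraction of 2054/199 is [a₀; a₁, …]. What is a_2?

9

2054 = 10·199 + 64   →  a_0 = 10
199 = 3·64 + 7   →  a_1 = 3
64 = 9·7 + 1   →  a_2 = 9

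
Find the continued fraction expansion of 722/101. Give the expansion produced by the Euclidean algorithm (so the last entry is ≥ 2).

[7; 6, 1, 2, 1, 3]

722 = 7·101 + 15
101 = 6·15 + 11
15 = 1·11 + 4
11 = 2·4 + 3
4 = 1·3 + 1
3 = 3·1 + 0  (stop)
So 722/101 = [7; 6, 1, 2, 1, 3].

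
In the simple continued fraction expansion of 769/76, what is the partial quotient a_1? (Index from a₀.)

8

769 = 10·76 + 9   →  a_0 = 10
76 = 8·9 + 4   →  a_1 = 8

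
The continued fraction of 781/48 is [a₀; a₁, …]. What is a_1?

781 = 16·48 + 13   →  a_0 = 16
48 = 3·13 + 9   →  a_1 = 3

3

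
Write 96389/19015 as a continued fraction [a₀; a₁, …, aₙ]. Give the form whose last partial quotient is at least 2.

[5; 14, 2, 8, 6, 1, 10]

96389 = 5×19015 + 1314
19015 = 14×1314 + 619
1314 = 2×619 + 76
619 = 8×76 + 11
76 = 6×11 + 10
11 = 1×10 + 1
10 = 10×1 + 0  (stop)
So 96389/19015 = [5; 14, 2, 8, 6, 1, 10].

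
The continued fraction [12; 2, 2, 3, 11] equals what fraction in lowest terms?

Using pₖ = aₖpₖ₋₁ + pₖ₋₂ and qₖ = aₖqₖ₋₁ + qₖ₋₂:
  k=0: a=12, p=12, q=1
  k=1: a=2, p=25, q=2
  k=2: a=2, p=62, q=5
  k=3: a=3, p=211, q=17
  k=4: a=11, p=2383, q=192

2383/192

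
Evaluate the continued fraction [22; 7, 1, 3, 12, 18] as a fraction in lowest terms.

152048/6871

Using pₖ = aₖpₖ₋₁ + pₖ₋₂ and qₖ = aₖqₖ₋₁ + qₖ₋₂:
  k=0: a=22, p=22, q=1
  k=1: a=7, p=155, q=7
  k=2: a=1, p=177, q=8
  k=3: a=3, p=686, q=31
  k=4: a=12, p=8409, q=380
  k=5: a=18, p=152048, q=6871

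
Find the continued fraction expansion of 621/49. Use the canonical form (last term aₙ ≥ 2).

621 = 12·49 + 33
49 = 1·33 + 16
33 = 2·16 + 1
16 = 16·1 + 0  (stop)
So 621/49 = [12; 1, 2, 16].

[12; 1, 2, 16]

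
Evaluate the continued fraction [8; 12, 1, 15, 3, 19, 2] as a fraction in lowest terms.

Using pₖ = aₖpₖ₋₁ + pₖ₋₂ and qₖ = aₖqₖ₋₁ + qₖ₋₂:
  k=0: a=8, p=8, q=1
  k=1: a=12, p=97, q=12
  k=2: a=1, p=105, q=13
  k=3: a=15, p=1672, q=207
  k=4: a=3, p=5121, q=634
  k=5: a=19, p=98971, q=12253
  k=6: a=2, p=203063, q=25140

203063/25140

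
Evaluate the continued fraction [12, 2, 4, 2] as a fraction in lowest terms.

249/20

Using pₖ = aₖpₖ₋₁ + pₖ₋₂ and qₖ = aₖqₖ₋₁ + qₖ₋₂:
  k=0: a=12, p=12, q=1
  k=1: a=2, p=25, q=2
  k=2: a=4, p=112, q=9
  k=3: a=2, p=249, q=20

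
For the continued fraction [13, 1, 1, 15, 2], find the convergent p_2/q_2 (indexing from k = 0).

Using pₖ = aₖpₖ₋₁ + pₖ₋₂, qₖ = aₖqₖ₋₁ + qₖ₋₂ (with p₋₁=1, p₋₂=0, q₋₁=0, q₋₂=1):
  k=0: a=13, p=13, q=1
  k=1: a=1, p=14, q=1
  k=2: a=1, p=27, q=2

27/2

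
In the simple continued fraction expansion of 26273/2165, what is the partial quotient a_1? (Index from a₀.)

7

26273 = 12·2165 + 293   →  a_0 = 12
2165 = 7·293 + 114   →  a_1 = 7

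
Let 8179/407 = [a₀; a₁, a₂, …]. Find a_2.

8179 = 20·407 + 39   →  a_0 = 20
407 = 10·39 + 17   →  a_1 = 10
39 = 2·17 + 5   →  a_2 = 2

2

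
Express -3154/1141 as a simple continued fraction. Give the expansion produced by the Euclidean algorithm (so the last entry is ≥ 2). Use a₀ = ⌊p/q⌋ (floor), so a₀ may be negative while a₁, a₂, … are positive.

[-3; 4, 4, 7, 4, 2]

-3154 = -3×1141 + 269
1141 = 4×269 + 65
269 = 4×65 + 9
65 = 7×9 + 2
9 = 4×2 + 1
2 = 2×1 + 0  (stop)
So -3154/1141 = [-3; 4, 4, 7, 4, 2].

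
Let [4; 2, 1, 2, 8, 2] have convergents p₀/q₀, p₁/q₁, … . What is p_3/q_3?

35/8

Using pₖ = aₖpₖ₋₁ + pₖ₋₂, qₖ = aₖqₖ₋₁ + qₖ₋₂ (with p₋₁=1, p₋₂=0, q₋₁=0, q₋₂=1):
  k=0: a=4, p=4, q=1
  k=1: a=2, p=9, q=2
  k=2: a=1, p=13, q=3
  k=3: a=2, p=35, q=8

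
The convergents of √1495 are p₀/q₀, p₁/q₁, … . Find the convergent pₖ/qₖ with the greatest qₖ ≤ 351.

9009/233

√1495 = [38; 1, 1, 1, 76, …] (period length 4).
Convergents:
  p_0/q_0 = 38/1
  p_1/q_1 = 39/1
  p_2/q_2 = 77/2
  p_3/q_3 = 116/3
  p_4/q_4 = 8893/230
  p_5/q_5 = 9009/233
  p_6/q_6 = 17902/463
q_5 = 233 ≤ 351 < 463 = q_6, so the answer is 9009/233.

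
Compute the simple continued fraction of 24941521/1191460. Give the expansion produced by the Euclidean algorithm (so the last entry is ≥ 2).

24941521 = 20·1191460 + 1112321
1191460 = 1·1112321 + 79139
1112321 = 14·79139 + 4375
79139 = 18·4375 + 389
4375 = 11·389 + 96
389 = 4·96 + 5
96 = 19·5 + 1
5 = 5·1 + 0  (stop)
So 24941521/1191460 = [20; 1, 14, 18, 11, 4, 19, 5].

[20; 1, 14, 18, 11, 4, 19, 5]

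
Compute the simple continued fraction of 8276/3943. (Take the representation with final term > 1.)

8276 = 2*3943 + 390
3943 = 10*390 + 43
390 = 9*43 + 3
43 = 14*3 + 1
3 = 3*1 + 0  (stop)
So 8276/3943 = [2; 10, 9, 14, 3].

[2; 10, 9, 14, 3]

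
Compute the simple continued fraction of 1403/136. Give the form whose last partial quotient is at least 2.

[10; 3, 6, 7]

1403 = 10*136 + 43
136 = 3*43 + 7
43 = 6*7 + 1
7 = 7*1 + 0  (stop)
So 1403/136 = [10; 3, 6, 7].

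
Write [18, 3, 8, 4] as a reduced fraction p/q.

Using pₖ = aₖpₖ₋₁ + pₖ₋₂ and qₖ = aₖqₖ₋₁ + qₖ₋₂:
  k=0: a=18, p=18, q=1
  k=1: a=3, p=55, q=3
  k=2: a=8, p=458, q=25
  k=3: a=4, p=1887, q=103

1887/103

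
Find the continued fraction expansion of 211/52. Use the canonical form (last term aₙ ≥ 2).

[4; 17, 3]

211 = 4*52 + 3
52 = 17*3 + 1
3 = 3*1 + 0  (stop)
So 211/52 = [4; 17, 3].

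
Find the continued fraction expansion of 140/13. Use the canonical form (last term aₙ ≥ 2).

[10; 1, 3, 3]

140 = 10×13 + 10
13 = 1×10 + 3
10 = 3×3 + 1
3 = 3×1 + 0  (stop)
So 140/13 = [10; 1, 3, 3].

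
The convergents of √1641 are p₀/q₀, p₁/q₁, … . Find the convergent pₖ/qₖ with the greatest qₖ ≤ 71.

√1641 = [40; 1, 1, 26, 1, 1, 80, …] (period length 6).
Convergents:
  p_0/q_0 = 40/1
  p_1/q_1 = 41/1
  p_2/q_2 = 81/2
  p_3/q_3 = 2147/53
  p_4/q_4 = 2228/55
  p_5/q_5 = 4375/108
q_4 = 55 ≤ 71 < 108 = q_5, so the answer is 2228/55.

2228/55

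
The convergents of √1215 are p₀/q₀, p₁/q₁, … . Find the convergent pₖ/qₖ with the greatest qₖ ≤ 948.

√1215 = [34; 1, 5, 1, 68, …] (period length 4).
Convergents:
  p_0/q_0 = 34/1
  p_1/q_1 = 35/1
  p_2/q_2 = 209/6
  p_3/q_3 = 244/7
  p_4/q_4 = 16801/482
  p_5/q_5 = 17045/489
  p_6/q_6 = 102026/2927
q_5 = 489 ≤ 948 < 2927 = q_6, so the answer is 17045/489.

17045/489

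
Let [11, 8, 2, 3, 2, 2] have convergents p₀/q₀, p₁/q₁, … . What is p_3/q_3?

Using pₖ = aₖpₖ₋₁ + pₖ₋₂, qₖ = aₖqₖ₋₁ + qₖ₋₂ (with p₋₁=1, p₋₂=0, q₋₁=0, q₋₂=1):
  k=0: a=11, p=11, q=1
  k=1: a=8, p=89, q=8
  k=2: a=2, p=189, q=17
  k=3: a=3, p=656, q=59

656/59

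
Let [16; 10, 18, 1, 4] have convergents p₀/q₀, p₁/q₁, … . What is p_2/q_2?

2914/181

Using pₖ = aₖpₖ₋₁ + pₖ₋₂, qₖ = aₖqₖ₋₁ + qₖ₋₂ (with p₋₁=1, p₋₂=0, q₋₁=0, q₋₂=1):
  k=0: a=16, p=16, q=1
  k=1: a=10, p=161, q=10
  k=2: a=18, p=2914, q=181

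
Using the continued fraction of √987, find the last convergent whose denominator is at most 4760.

118409/3769

√987 = [31; 2, 2, 2, 62, …] (period length 4).
Convergents:
  p_0/q_0 = 31/1
  p_1/q_1 = 63/2
  p_2/q_2 = 157/5
  p_3/q_3 = 377/12
  p_4/q_4 = 23531/749
  p_5/q_5 = 47439/1510
  p_6/q_6 = 118409/3769
  p_7/q_7 = 284257/9048
q_6 = 3769 ≤ 4760 < 9048 = q_7, so the answer is 118409/3769.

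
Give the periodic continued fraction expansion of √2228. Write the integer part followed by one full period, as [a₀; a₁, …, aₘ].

a₀ = ⌊√2228⌋ = 47.
With m₀=0, d₀=1 and mₖ₊₁ = dₖaₖ − mₖ, dₖ₊₁ = (n − mₖ₊₁²)/dₖ, aₖ₊₁ = ⌊(a₀+mₖ₊₁)/dₖ₊₁⌋:
  k=1: m=47, d=19, a=4
  k=2: m=29, d=73, a=1
  k=3: m=44, d=4, a=22
  k=4: m=44, d=73, a=1
  k=5: m=29, d=19, a=4
  k=6: m=47, d=1, a=94
d=1 and a=2a₀=94 at k=6, so the next step gives (m, d) = (47, 19) again — its k=1 value — and the period has length 6.

[47; 4, 1, 22, 1, 4, 94]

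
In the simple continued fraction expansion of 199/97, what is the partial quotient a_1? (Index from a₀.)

19

199 = 2·97 + 5   →  a_0 = 2
97 = 19·5 + 2   →  a_1 = 19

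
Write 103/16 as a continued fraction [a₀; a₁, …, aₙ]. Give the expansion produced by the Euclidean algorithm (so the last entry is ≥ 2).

103 = 6*16 + 7
16 = 2*7 + 2
7 = 3*2 + 1
2 = 2*1 + 0  (stop)
So 103/16 = [6; 2, 3, 2].

[6; 2, 3, 2]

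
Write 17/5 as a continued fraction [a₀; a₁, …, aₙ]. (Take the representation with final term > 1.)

[3; 2, 2]

17 = 3*5 + 2
5 = 2*2 + 1
2 = 2*1 + 0  (stop)
So 17/5 = [3; 2, 2].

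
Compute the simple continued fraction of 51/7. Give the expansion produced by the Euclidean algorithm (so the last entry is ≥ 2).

51 = 7*7 + 2
7 = 3*2 + 1
2 = 2*1 + 0  (stop)
So 51/7 = [7; 3, 2].

[7; 3, 2]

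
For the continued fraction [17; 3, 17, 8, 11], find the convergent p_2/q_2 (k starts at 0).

Using pₖ = aₖpₖ₋₁ + pₖ₋₂, qₖ = aₖqₖ₋₁ + qₖ₋₂ (with p₋₁=1, p₋₂=0, q₋₁=0, q₋₂=1):
  k=0: a=17, p=17, q=1
  k=1: a=3, p=52, q=3
  k=2: a=17, p=901, q=52

901/52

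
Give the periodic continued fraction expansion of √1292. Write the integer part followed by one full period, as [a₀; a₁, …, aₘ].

[35; 1, 16, 1, 70]

a₀ = ⌊√1292⌋ = 35.
With m₀=0, d₀=1 and mₖ₊₁ = dₖaₖ − mₖ, dₖ₊₁ = (n − mₖ₊₁²)/dₖ, aₖ₊₁ = ⌊(a₀+mₖ₊₁)/dₖ₊₁⌋:
  k=1: m=35, d=67, a=1
  k=2: m=32, d=4, a=16
  k=3: m=32, d=67, a=1
  k=4: m=35, d=1, a=70
d=1 and a=2a₀=70 at k=4, so the next step gives (m, d) = (35, 67) again — its k=1 value — and the period has length 4.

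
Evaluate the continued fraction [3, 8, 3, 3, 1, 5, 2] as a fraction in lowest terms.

4225/1354

Using pₖ = aₖpₖ₋₁ + pₖ₋₂ and qₖ = aₖqₖ₋₁ + qₖ₋₂:
  k=0: a=3, p=3, q=1
  k=1: a=8, p=25, q=8
  k=2: a=3, p=78, q=25
  k=3: a=3, p=259, q=83
  k=4: a=1, p=337, q=108
  k=5: a=5, p=1944, q=623
  k=6: a=2, p=4225, q=1354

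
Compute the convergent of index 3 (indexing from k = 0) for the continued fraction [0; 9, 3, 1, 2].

Using pₖ = aₖpₖ₋₁ + pₖ₋₂, qₖ = aₖqₖ₋₁ + qₖ₋₂ (with p₋₁=1, p₋₂=0, q₋₁=0, q₋₂=1):
  k=0: a=0, p=0, q=1
  k=1: a=9, p=1, q=9
  k=2: a=3, p=3, q=28
  k=3: a=1, p=4, q=37

4/37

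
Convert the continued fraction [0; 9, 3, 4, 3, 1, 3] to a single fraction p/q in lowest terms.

207/1927

Fold from the inside: start with 3/1.
  1 + 1/3 = 4/3
  3 + 3/4 = 15/4
  4 + 4/15 = 64/15
  3 + 15/64 = 207/64
  9 + 64/207 = 1927/207
  0 + 207/1927 = 207/1927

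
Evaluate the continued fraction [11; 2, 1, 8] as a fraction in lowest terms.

Fold from the inside: start with 8/1.
  1 + 1/8 = 9/8
  2 + 8/9 = 26/9
  11 + 9/26 = 295/26

295/26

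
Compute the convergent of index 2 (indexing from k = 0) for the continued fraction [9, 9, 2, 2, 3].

173/19

Using pₖ = aₖpₖ₋₁ + pₖ₋₂, qₖ = aₖqₖ₋₁ + qₖ₋₂ (with p₋₁=1, p₋₂=0, q₋₁=0, q₋₂=1):
  k=0: a=9, p=9, q=1
  k=1: a=9, p=82, q=9
  k=2: a=2, p=173, q=19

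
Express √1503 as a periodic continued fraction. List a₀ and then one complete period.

[38; 1, 3, 3, 8, 3, 3, 1, 76]

a₀ = ⌊√1503⌋ = 38.
With m₀=0, d₀=1 and mₖ₊₁ = dₖaₖ − mₖ, dₖ₊₁ = (n − mₖ₊₁²)/dₖ, aₖ₊₁ = ⌊(a₀+mₖ₊₁)/dₖ₊₁⌋:
  k=1: m=38, d=59, a=1
  k=2: m=21, d=18, a=3
  k=3: m=33, d=23, a=3
  k=4: m=36, d=9, a=8
  k=5: m=36, d=23, a=3
  k=6: m=33, d=18, a=3
  k=7: m=21, d=59, a=1
  k=8: m=38, d=1, a=76
d=1 and a=2a₀=76 at k=8, so the next step gives (m, d) = (38, 59) again — its k=1 value — and the period has length 8.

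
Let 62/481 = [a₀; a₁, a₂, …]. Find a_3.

62 = 0·481 + 62   →  a_0 = 0
481 = 7·62 + 47   →  a_1 = 7
62 = 1·47 + 15   →  a_2 = 1
47 = 3·15 + 2   →  a_3 = 3

3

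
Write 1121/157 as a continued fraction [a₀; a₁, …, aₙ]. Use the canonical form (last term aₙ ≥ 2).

[7; 7, 7, 3]

1121 = 7·157 + 22
157 = 7·22 + 3
22 = 7·3 + 1
3 = 3·1 + 0  (stop)
So 1121/157 = [7; 7, 7, 3].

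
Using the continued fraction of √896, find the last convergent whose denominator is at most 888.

26461/884

√896 = [29; 1, 13, 1, 58, …] (period length 4).
Convergents:
  p_0/q_0 = 29/1
  p_1/q_1 = 30/1
  p_2/q_2 = 419/14
  p_3/q_3 = 449/15
  p_4/q_4 = 26461/884
  p_5/q_5 = 26910/899
q_4 = 884 ≤ 888 < 899 = q_5, so the answer is 26461/884.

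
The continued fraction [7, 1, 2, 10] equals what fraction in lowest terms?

Using pₖ = aₖpₖ₋₁ + pₖ₋₂ and qₖ = aₖqₖ₋₁ + qₖ₋₂:
  k=0: a=7, p=7, q=1
  k=1: a=1, p=8, q=1
  k=2: a=2, p=23, q=3
  k=3: a=10, p=238, q=31

238/31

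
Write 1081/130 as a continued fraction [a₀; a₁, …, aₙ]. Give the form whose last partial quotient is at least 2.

1081 = 8×130 + 41
130 = 3×41 + 7
41 = 5×7 + 6
7 = 1×6 + 1
6 = 6×1 + 0  (stop)
So 1081/130 = [8; 3, 5, 1, 6].

[8; 3, 5, 1, 6]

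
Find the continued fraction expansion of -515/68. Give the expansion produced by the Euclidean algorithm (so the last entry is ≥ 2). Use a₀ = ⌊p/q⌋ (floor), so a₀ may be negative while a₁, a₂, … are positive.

[-8; 2, 2, 1, 9]

-515 = -8*68 + 29
68 = 2*29 + 10
29 = 2*10 + 9
10 = 1*9 + 1
9 = 9*1 + 0  (stop)
So -515/68 = [-8; 2, 2, 1, 9].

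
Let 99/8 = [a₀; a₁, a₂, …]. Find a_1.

99 = 12·8 + 3   →  a_0 = 12
8 = 2·3 + 2   →  a_1 = 2

2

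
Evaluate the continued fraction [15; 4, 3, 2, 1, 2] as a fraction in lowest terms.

1767/116

Fold from the inside: start with 2/1.
  1 + 1/2 = 3/2
  2 + 2/3 = 8/3
  3 + 3/8 = 27/8
  4 + 8/27 = 116/27
  15 + 27/116 = 1767/116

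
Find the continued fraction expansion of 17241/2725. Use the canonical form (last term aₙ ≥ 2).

[6; 3, 17, 7, 2, 3]

17241 = 6×2725 + 891
2725 = 3×891 + 52
891 = 17×52 + 7
52 = 7×7 + 3
7 = 2×3 + 1
3 = 3×1 + 0  (stop)
So 17241/2725 = [6; 3, 17, 7, 2, 3].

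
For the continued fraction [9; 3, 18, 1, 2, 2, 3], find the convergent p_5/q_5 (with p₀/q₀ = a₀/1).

Using pₖ = aₖpₖ₋₁ + pₖ₋₂, qₖ = aₖqₖ₋₁ + qₖ₋₂ (with p₋₁=1, p₋₂=0, q₋₁=0, q₋₂=1):
  k=0: a=9, p=9, q=1
  k=1: a=3, p=28, q=3
  k=2: a=18, p=513, q=55
  k=3: a=1, p=541, q=58
  k=4: a=2, p=1595, q=171
  k=5: a=2, p=3731, q=400

3731/400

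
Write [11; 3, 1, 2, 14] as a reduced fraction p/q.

1781/158

Using pₖ = aₖpₖ₋₁ + pₖ₋₂ and qₖ = aₖqₖ₋₁ + qₖ₋₂:
  k=0: a=11, p=11, q=1
  k=1: a=3, p=34, q=3
  k=2: a=1, p=45, q=4
  k=3: a=2, p=124, q=11
  k=4: a=14, p=1781, q=158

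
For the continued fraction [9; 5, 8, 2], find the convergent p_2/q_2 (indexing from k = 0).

377/41

Using pₖ = aₖpₖ₋₁ + pₖ₋₂, qₖ = aₖqₖ₋₁ + qₖ₋₂ (with p₋₁=1, p₋₂=0, q₋₁=0, q₋₂=1):
  k=0: a=9, p=9, q=1
  k=1: a=5, p=46, q=5
  k=2: a=8, p=377, q=41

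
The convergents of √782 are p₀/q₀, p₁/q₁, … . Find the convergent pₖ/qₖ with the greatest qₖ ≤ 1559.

√782 = [27; 1, 26, 1, 54, …] (period length 4).
Convergents:
  p_0/q_0 = 27/1
  p_1/q_1 = 28/1
  p_2/q_2 = 755/27
  p_3/q_3 = 783/28
  p_4/q_4 = 43037/1539
  p_5/q_5 = 43820/1567
q_4 = 1539 ≤ 1559 < 1567 = q_5, so the answer is 43037/1539.

43037/1539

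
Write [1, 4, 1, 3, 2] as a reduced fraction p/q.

Fold from the inside: start with 2/1.
  3 + 1/2 = 7/2
  1 + 2/7 = 9/7
  4 + 7/9 = 43/9
  1 + 9/43 = 52/43

52/43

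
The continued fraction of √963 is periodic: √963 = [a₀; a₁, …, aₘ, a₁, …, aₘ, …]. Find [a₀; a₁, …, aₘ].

[31; 31, 62]

a₀ = ⌊√963⌋ = 31.
With m₀=0, d₀=1 and mₖ₊₁ = dₖaₖ − mₖ, dₖ₊₁ = (n − mₖ₊₁²)/dₖ, aₖ₊₁ = ⌊(a₀+mₖ₊₁)/dₖ₊₁⌋:
  k=1: m=31, d=2, a=31
  k=2: m=31, d=1, a=62
d=1 and a=2a₀=62 at k=2, so the next step gives (m, d) = (31, 2) again — its k=1 value — and the period has length 2.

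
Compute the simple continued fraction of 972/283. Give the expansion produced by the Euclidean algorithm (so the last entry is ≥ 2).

[3; 2, 3, 3, 12]

972 = 3*283 + 123
283 = 2*123 + 37
123 = 3*37 + 12
37 = 3*12 + 1
12 = 12*1 + 0  (stop)
So 972/283 = [3; 2, 3, 3, 12].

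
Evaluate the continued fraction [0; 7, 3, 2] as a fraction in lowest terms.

Fold from the inside: start with 2/1.
  3 + 1/2 = 7/2
  7 + 2/7 = 51/7
  0 + 7/51 = 7/51

7/51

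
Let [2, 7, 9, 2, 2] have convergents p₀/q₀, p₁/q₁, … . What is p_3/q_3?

289/135

Using pₖ = aₖpₖ₋₁ + pₖ₋₂, qₖ = aₖqₖ₋₁ + qₖ₋₂ (with p₋₁=1, p₋₂=0, q₋₁=0, q₋₂=1):
  k=0: a=2, p=2, q=1
  k=1: a=7, p=15, q=7
  k=2: a=9, p=137, q=64
  k=3: a=2, p=289, q=135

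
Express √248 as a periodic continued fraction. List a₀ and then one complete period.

a₀ = ⌊√248⌋ = 15.

[15; 1, 2, 1, 30]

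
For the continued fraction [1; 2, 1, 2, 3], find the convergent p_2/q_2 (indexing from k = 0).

Using pₖ = aₖpₖ₋₁ + pₖ₋₂, qₖ = aₖqₖ₋₁ + qₖ₋₂ (with p₋₁=1, p₋₂=0, q₋₁=0, q₋₂=1):
  k=0: a=1, p=1, q=1
  k=1: a=2, p=3, q=2
  k=2: a=1, p=4, q=3

4/3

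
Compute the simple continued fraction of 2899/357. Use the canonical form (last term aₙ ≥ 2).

2899 = 8*357 + 43
357 = 8*43 + 13
43 = 3*13 + 4
13 = 3*4 + 1
4 = 4*1 + 0  (stop)
So 2899/357 = [8; 8, 3, 3, 4].

[8; 8, 3, 3, 4]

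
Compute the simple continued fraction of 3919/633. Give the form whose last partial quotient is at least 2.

3919 = 6*633 + 121
633 = 5*121 + 28
121 = 4*28 + 9
28 = 3*9 + 1
9 = 9*1 + 0  (stop)
So 3919/633 = [6; 5, 4, 3, 9].

[6; 5, 4, 3, 9]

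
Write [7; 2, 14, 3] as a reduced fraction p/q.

666/89

Fold from the inside: start with 3/1.
  14 + 1/3 = 43/3
  2 + 3/43 = 89/43
  7 + 43/89 = 666/89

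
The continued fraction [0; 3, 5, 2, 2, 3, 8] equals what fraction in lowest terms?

Fold from the inside: start with 8/1.
  3 + 1/8 = 25/8
  2 + 8/25 = 58/25
  2 + 25/58 = 141/58
  5 + 58/141 = 763/141
  3 + 141/763 = 2430/763
  0 + 763/2430 = 763/2430

763/2430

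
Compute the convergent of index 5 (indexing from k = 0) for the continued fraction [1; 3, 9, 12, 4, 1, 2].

Using pₖ = aₖpₖ₋₁ + pₖ₋₂, qₖ = aₖqₖ₋₁ + qₖ₋₂ (with p₋₁=1, p₋₂=0, q₋₁=0, q₋₂=1):
  k=0: a=1, p=1, q=1
  k=1: a=3, p=4, q=3
  k=2: a=9, p=37, q=28
  k=3: a=12, p=448, q=339
  k=4: a=4, p=1829, q=1384
  k=5: a=1, p=2277, q=1723

2277/1723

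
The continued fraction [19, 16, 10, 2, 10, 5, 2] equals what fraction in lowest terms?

755375/39627

Fold from the inside: start with 2/1.
  5 + 1/2 = 11/2
  10 + 2/11 = 112/11
  2 + 11/112 = 235/112
  10 + 112/235 = 2462/235
  16 + 235/2462 = 39627/2462
  19 + 2462/39627 = 755375/39627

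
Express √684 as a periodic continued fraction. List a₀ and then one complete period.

[26; 6, 1, 1, 12, 1, 1, 6, 52]

a₀ = ⌊√684⌋ = 26.
With m₀=0, d₀=1 and mₖ₊₁ = dₖaₖ − mₖ, dₖ₊₁ = (n − mₖ₊₁²)/dₖ, aₖ₊₁ = ⌊(a₀+mₖ₊₁)/dₖ₊₁⌋:
  k=1: m=26, d=8, a=6
  k=2: m=22, d=25, a=1
  k=3: m=3, d=27, a=1
  k=4: m=24, d=4, a=12
  k=5: m=24, d=27, a=1
  k=6: m=3, d=25, a=1
  k=7: m=22, d=8, a=6
  k=8: m=26, d=1, a=52
d=1 and a=2a₀=52 at k=8, so the next step gives (m, d) = (26, 8) again — its k=1 value — and the period has length 8.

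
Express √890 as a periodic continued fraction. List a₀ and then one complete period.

a₀ = ⌊√890⌋ = 29.
With m₀=0, d₀=1 and mₖ₊₁ = dₖaₖ − mₖ, dₖ₊₁ = (n − mₖ₊₁²)/dₖ, aₖ₊₁ = ⌊(a₀+mₖ₊₁)/dₖ₊₁⌋:
  k=1: m=29, d=49, a=1
  k=2: m=20, d=10, a=4
  k=3: m=20, d=49, a=1
  k=4: m=29, d=1, a=58
d=1 and a=2a₀=58 at k=4, so the next step gives (m, d) = (29, 49) again — its k=1 value — and the period has length 4.

[29; 1, 4, 1, 58]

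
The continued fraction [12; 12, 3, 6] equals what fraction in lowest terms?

2827/234

Fold from the inside: start with 6/1.
  3 + 1/6 = 19/6
  12 + 6/19 = 234/19
  12 + 19/234 = 2827/234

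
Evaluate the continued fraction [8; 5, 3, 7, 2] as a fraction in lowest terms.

2047/250

Fold from the inside: start with 2/1.
  7 + 1/2 = 15/2
  3 + 2/15 = 47/15
  5 + 15/47 = 250/47
  8 + 47/250 = 2047/250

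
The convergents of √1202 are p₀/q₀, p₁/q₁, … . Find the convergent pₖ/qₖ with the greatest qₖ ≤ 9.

√1202 = [34; 1, 2, 34, 2, 1, 68, …] (period length 6).
Convergents:
  p_0/q_0 = 34/1
  p_1/q_1 = 35/1
  p_2/q_2 = 104/3
  p_3/q_3 = 3571/103
q_2 = 3 ≤ 9 < 103 = q_3, so the answer is 104/3.

104/3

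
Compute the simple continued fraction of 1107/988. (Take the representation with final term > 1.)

[1; 8, 3, 3, 3, 1, 2]

1107 = 1*988 + 119
988 = 8*119 + 36
119 = 3*36 + 11
36 = 3*11 + 3
11 = 3*3 + 2
3 = 1*2 + 1
2 = 2*1 + 0  (stop)
So 1107/988 = [1; 8, 3, 3, 3, 1, 2].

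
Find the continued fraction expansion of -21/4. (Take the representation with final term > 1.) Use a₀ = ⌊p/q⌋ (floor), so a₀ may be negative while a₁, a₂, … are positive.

-21 = -6*4 + 3
4 = 1*3 + 1
3 = 3*1 + 0  (stop)
So -21/4 = [-6; 1, 3].

[-6; 1, 3]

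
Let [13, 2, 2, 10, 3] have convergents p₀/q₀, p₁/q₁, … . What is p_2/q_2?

67/5

Using pₖ = aₖpₖ₋₁ + pₖ₋₂, qₖ = aₖqₖ₋₁ + qₖ₋₂ (with p₋₁=1, p₋₂=0, q₋₁=0, q₋₂=1):
  k=0: a=13, p=13, q=1
  k=1: a=2, p=27, q=2
  k=2: a=2, p=67, q=5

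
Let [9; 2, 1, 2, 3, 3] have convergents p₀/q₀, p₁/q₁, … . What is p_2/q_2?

28/3

Using pₖ = aₖpₖ₋₁ + pₖ₋₂, qₖ = aₖqₖ₋₁ + qₖ₋₂ (with p₋₁=1, p₋₂=0, q₋₁=0, q₋₂=1):
  k=0: a=9, p=9, q=1
  k=1: a=2, p=19, q=2
  k=2: a=1, p=28, q=3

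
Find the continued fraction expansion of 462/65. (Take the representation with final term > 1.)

[7; 9, 3, 2]

462 = 7*65 + 7
65 = 9*7 + 2
7 = 3*2 + 1
2 = 2*1 + 0  (stop)
So 462/65 = [7; 9, 3, 2].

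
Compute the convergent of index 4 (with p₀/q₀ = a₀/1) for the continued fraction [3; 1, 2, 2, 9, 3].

Using pₖ = aₖpₖ₋₁ + pₖ₋₂, qₖ = aₖqₖ₋₁ + qₖ₋₂ (with p₋₁=1, p₋₂=0, q₋₁=0, q₋₂=1):
  k=0: a=3, p=3, q=1
  k=1: a=1, p=4, q=1
  k=2: a=2, p=11, q=3
  k=3: a=2, p=26, q=7
  k=4: a=9, p=245, q=66

245/66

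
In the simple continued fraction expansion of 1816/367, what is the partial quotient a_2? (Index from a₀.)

18

1816 = 4·367 + 348   →  a_0 = 4
367 = 1·348 + 19   →  a_1 = 1
348 = 18·19 + 6   →  a_2 = 18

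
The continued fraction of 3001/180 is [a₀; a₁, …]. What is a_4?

1

3001 = 16·180 + 121   →  a_0 = 16
180 = 1·121 + 59   →  a_1 = 1
121 = 2·59 + 3   →  a_2 = 2
59 = 19·3 + 2   →  a_3 = 19
3 = 1·2 + 1   →  a_4 = 1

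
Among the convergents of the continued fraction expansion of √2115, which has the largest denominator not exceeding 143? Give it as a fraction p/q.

√2115 = [45; 1, 90, …] (period length 2).
Convergents:
  p_0/q_0 = 45/1
  p_1/q_1 = 46/1
  p_2/q_2 = 4185/91
  p_3/q_3 = 4231/92
  p_4/q_4 = 384975/8371
q_3 = 92 ≤ 143 < 8371 = q_4, so the answer is 4231/92.

4231/92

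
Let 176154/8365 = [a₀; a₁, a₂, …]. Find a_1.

17

176154 = 21·8365 + 489   →  a_0 = 21
8365 = 17·489 + 52   →  a_1 = 17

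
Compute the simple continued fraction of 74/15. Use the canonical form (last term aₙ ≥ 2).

74 = 4×15 + 14
15 = 1×14 + 1
14 = 14×1 + 0  (stop)
So 74/15 = [4; 1, 14].

[4; 1, 14]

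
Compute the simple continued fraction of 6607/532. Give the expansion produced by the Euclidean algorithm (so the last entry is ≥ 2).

6607 = 12·532 + 223
532 = 2·223 + 86
223 = 2·86 + 51
86 = 1·51 + 35
51 = 1·35 + 16
35 = 2·16 + 3
16 = 5·3 + 1
3 = 3·1 + 0  (stop)
So 6607/532 = [12; 2, 2, 1, 1, 2, 5, 3].

[12; 2, 2, 1, 1, 2, 5, 3]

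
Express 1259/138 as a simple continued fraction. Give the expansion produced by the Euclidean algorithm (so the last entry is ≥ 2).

1259 = 9*138 + 17
138 = 8*17 + 2
17 = 8*2 + 1
2 = 2*1 + 0  (stop)
So 1259/138 = [9; 8, 8, 2].

[9; 8, 8, 2]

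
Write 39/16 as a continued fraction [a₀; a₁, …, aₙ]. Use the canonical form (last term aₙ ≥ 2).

[2; 2, 3, 2]

39 = 2*16 + 7
16 = 2*7 + 2
7 = 3*2 + 1
2 = 2*1 + 0  (stop)
So 39/16 = [2; 2, 3, 2].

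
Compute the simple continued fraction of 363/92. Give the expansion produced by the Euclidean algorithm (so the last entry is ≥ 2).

[3; 1, 17, 2, 2]

363 = 3×92 + 87
92 = 1×87 + 5
87 = 17×5 + 2
5 = 2×2 + 1
2 = 2×1 + 0  (stop)
So 363/92 = [3; 1, 17, 2, 2].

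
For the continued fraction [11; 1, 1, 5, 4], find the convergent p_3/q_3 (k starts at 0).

Using pₖ = aₖpₖ₋₁ + pₖ₋₂, qₖ = aₖqₖ₋₁ + qₖ₋₂ (with p₋₁=1, p₋₂=0, q₋₁=0, q₋₂=1):
  k=0: a=11, p=11, q=1
  k=1: a=1, p=12, q=1
  k=2: a=1, p=23, q=2
  k=3: a=5, p=127, q=11

127/11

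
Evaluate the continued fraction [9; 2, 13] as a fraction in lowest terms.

256/27

Using pₖ = aₖpₖ₋₁ + pₖ₋₂ and qₖ = aₖqₖ₋₁ + qₖ₋₂:
  k=0: a=9, p=9, q=1
  k=1: a=2, p=19, q=2
  k=2: a=13, p=256, q=27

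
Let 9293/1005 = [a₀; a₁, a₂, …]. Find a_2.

9293 = 9·1005 + 248   →  a_0 = 9
1005 = 4·248 + 13   →  a_1 = 4
248 = 19·13 + 1   →  a_2 = 19

19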